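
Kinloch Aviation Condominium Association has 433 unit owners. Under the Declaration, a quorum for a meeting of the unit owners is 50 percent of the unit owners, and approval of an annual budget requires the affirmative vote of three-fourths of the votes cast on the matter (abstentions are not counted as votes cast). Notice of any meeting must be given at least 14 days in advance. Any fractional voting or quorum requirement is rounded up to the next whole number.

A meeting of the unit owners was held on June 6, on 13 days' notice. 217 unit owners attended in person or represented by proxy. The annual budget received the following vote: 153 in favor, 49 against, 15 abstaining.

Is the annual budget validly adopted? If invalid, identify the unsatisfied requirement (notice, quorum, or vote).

Invalid — notice requirement not satisfied.

Notice: 13 days given; 14 required. Not satisfied.
Quorum: 50% of 433 = 216.50, rounded up to 217; 217 present. Satisfied.
Vote: requires three-fourths of the votes cast (217 − 15 abstaining = 202); 3/4 of 202 = 151.50, rounded up to 152, so 152 needed; 153 in favor. Satisfied.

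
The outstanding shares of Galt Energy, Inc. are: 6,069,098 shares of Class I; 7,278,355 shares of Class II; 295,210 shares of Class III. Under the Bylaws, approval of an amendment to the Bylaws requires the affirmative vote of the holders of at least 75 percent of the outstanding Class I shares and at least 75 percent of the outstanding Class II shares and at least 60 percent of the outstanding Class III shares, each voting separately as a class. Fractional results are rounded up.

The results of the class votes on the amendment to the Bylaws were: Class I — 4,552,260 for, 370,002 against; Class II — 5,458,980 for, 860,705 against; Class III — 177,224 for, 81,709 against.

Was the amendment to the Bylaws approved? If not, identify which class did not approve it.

Class I: 3/4 of 6069098 = 4551823.50, rounded up to 4551824; 4,551,824 required, 4,552,260 in favor — approved.
Class II: 3/4 of 7278355 = 5458766.25, rounded up to 5458767; 5,458,767 required, 5,458,980 in favor — approved.
Class III: 3/5 of 295210 = 177126; 177,126 required, 177,224 in favor — approved.

Approved — every class gave the required vote.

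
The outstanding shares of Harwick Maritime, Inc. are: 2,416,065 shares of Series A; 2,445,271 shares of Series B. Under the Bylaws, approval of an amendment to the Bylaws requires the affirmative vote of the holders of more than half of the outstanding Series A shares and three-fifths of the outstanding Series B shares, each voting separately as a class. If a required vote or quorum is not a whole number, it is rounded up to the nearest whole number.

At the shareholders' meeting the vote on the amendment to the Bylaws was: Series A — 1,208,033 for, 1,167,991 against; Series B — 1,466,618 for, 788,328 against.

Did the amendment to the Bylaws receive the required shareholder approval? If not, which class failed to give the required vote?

Not approved — the Series B shares did not give the required vote.

Series A: a majority of 2416065 is 1208033; 1,208,033 required, 1,208,033 in favor — approved.
Series B: 3/5 of 2445271 = 1467162.60, rounded up to 1467163; 1,467,163 required, 1,466,618 in favor — not approved.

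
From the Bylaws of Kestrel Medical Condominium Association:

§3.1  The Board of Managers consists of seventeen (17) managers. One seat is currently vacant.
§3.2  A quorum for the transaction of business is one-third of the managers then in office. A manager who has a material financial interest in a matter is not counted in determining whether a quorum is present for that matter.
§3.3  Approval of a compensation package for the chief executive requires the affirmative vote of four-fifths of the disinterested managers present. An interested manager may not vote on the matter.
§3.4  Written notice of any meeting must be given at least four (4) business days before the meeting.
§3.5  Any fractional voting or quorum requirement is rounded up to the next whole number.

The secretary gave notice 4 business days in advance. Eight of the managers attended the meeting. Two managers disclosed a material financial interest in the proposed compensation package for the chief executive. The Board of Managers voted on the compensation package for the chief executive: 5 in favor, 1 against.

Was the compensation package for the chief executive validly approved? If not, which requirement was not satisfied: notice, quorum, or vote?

Notice: 4 business days given; 4 required (4 ≥ 4). Satisfied.
Quorum: 8 present, but the 2 interested managers do not count, leaving 6. Quorum is 6. Satisfied.
Vote: the compensation package for the chief executive requires four-fifths of the disinterested managers present (8 − 2 = 6). 4/5 of 6 = 4.80, rounded up to 5, so 5 affirmative votes are needed; 5 voted in favor. Satisfied.

Valid — all requirements satisfied.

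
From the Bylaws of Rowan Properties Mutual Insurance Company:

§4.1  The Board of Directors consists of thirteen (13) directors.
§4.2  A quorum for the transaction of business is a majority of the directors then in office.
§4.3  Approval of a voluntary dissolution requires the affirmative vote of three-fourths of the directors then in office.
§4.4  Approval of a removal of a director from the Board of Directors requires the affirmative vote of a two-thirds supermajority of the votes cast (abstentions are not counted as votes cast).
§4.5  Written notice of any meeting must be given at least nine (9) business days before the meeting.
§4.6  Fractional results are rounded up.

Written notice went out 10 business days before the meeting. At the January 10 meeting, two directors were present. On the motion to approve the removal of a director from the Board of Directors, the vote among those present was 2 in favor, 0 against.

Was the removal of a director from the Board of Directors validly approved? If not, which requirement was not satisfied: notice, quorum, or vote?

Notice: 10 business days given; 9 required (10 ≥ 9). Satisfied.
Quorum: 2 present; quorum is 7. Not satisfied.
Vote: the removal of a director from the Board of Directors requires two-thirds of the votes cast (2). 2/3 of 2 = 1.33, rounded up to 2, so 2 affirmative votes are needed; 2 voted in favor. Satisfied. (Moot — without a quorum no business can be validly transacted.)

Invalid — quorum requirement not satisfied.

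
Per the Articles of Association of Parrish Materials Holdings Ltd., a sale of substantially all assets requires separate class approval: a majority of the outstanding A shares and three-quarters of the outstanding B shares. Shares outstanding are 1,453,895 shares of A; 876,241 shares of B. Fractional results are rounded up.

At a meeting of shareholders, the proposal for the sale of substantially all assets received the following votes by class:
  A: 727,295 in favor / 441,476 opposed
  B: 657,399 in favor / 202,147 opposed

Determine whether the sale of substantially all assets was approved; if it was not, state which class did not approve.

Approved — every class gave the required vote.

A: a majority of 1453895 is 726948; 726,948 required, 727,295 in favor — approved.
B: 3/4 of 876241 = 657180.75, rounded up to 657181; 657,181 required, 657,399 in favor — approved.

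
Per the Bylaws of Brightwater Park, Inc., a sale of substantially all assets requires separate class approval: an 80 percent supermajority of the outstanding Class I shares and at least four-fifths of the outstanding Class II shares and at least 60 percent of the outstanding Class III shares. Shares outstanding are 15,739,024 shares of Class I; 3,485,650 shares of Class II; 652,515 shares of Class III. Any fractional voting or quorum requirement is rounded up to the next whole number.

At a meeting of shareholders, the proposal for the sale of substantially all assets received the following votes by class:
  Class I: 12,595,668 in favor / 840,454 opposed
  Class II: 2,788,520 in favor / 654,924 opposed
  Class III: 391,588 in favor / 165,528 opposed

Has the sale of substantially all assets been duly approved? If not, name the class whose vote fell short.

Class I: 4/5 of 15739024 = 12591219.20, rounded up to 12591220; 12,591,220 required, 12,595,668 in favor — approved.
Class II: 4/5 of 3485650 = 2788520; 2,788,520 required, 2,788,520 in favor — approved.
Class III: 3/5 of 652515 = 391509; 391,509 required, 391,588 in favor — approved.

Approved — every class gave the required vote.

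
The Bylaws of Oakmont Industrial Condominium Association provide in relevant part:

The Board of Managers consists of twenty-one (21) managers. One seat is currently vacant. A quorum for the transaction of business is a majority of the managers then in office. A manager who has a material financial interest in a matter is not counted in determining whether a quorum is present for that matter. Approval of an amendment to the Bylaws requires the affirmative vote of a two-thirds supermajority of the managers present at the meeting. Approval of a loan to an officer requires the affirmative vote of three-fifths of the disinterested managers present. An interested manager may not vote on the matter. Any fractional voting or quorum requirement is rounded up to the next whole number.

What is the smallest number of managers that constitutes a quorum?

A majority of 20 is 11.

11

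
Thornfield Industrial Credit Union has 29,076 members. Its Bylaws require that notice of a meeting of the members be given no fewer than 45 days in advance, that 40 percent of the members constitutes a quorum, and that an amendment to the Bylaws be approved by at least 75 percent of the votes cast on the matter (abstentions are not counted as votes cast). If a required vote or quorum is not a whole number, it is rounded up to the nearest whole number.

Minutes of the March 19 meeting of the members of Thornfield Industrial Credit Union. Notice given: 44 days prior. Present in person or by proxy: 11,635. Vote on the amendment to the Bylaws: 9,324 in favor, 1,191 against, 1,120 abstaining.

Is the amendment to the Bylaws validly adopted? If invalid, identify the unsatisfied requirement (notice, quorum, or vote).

Invalid — notice requirement not satisfied.

Notice: 44 days given; 45 required. Not satisfied.
Quorum: 40% of 29,076 = 11,630.40, rounded up to 11,631; 11,635 present. Satisfied.
Vote: requires three-fourths of the votes cast (11,635 − 1,120 abstaining = 10,515); 3/4 of 10515 = 7886.25, rounded up to 7887, so 7,887 needed; 9,324 in favor. Satisfied.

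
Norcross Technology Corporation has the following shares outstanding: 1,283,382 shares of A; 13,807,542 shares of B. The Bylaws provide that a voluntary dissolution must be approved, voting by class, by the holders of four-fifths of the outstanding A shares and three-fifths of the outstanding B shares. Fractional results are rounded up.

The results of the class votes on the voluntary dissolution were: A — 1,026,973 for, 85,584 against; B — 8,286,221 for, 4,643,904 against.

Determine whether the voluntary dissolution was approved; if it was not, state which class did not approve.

Approved — every class gave the required vote.

A: 4/5 of 1283382 = 1026705.60, rounded up to 1026706; 1,026,706 required, 1,026,973 in favor — approved.
B: 3/5 of 13807542 = 8284525.20, rounded up to 8284526; 8,284,526 required, 8,286,221 in favor — approved.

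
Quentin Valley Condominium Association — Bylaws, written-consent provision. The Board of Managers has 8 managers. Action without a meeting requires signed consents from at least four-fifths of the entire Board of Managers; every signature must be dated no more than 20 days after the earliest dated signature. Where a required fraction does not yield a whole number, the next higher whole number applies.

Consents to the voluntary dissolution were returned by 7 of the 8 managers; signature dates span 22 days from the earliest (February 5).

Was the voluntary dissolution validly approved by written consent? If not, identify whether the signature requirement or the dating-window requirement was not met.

Not effective — dating-window requirement not satisfied.

Signatures required: at least four-fifths of 8 — 4/5 of 8 = 6.40, rounded up to 7, so 7 needed; 7 signed. Sufficient.
Dating window: the latest signature is 22 days after the earliest; the limit is 20 days. Outside the window.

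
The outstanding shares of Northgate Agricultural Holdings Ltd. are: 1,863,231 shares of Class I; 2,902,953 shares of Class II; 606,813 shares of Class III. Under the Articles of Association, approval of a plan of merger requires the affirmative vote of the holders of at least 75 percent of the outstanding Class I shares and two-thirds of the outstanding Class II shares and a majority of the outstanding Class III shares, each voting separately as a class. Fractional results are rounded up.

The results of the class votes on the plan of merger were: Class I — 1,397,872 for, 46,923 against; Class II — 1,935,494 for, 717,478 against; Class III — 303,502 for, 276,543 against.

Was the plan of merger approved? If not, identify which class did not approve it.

Class I: 3/4 of 1863231 = 1397423.25, rounded up to 1397424; 1,397,424 required, 1,397,872 in favor — approved.
Class II: 2/3 of 2902953 = 1935302; 1,935,302 required, 1,935,494 in favor — approved.
Class III: a majority of 606813 is 303407; 303,407 required, 303,502 in favor — approved.

Approved — every class gave the required vote.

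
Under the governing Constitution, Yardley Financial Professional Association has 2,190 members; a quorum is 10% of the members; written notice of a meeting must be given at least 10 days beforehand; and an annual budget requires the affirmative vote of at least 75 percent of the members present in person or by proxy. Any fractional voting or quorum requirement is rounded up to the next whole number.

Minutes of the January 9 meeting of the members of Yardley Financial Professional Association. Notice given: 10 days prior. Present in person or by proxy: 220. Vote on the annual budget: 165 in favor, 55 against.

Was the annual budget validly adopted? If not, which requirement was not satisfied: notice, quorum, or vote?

Valid — all requirements satisfied.

Notice: 10 days given; 10 required. Satisfied.
Quorum: 10% of 2,190 = 219; 220 present. Satisfied.
Vote: requires three-fourths of those present (220); 3/4 of 220 = 165, so 165 needed; 165 in favor. Satisfied.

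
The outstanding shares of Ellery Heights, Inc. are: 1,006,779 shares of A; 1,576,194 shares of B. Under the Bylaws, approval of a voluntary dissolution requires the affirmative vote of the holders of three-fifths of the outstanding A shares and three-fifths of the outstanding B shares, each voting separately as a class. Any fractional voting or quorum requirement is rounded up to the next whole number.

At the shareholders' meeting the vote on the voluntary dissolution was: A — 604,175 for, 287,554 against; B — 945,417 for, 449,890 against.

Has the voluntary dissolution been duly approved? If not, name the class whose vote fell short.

A: 3/5 of 1006779 = 604067.40, rounded up to 604068; 604,068 required, 604,175 in favor — approved.
B: 3/5 of 1576194 = 945716.40, rounded up to 945717; 945,717 required, 945,417 in favor — not approved.

Not approved — the B shares did not give the required vote.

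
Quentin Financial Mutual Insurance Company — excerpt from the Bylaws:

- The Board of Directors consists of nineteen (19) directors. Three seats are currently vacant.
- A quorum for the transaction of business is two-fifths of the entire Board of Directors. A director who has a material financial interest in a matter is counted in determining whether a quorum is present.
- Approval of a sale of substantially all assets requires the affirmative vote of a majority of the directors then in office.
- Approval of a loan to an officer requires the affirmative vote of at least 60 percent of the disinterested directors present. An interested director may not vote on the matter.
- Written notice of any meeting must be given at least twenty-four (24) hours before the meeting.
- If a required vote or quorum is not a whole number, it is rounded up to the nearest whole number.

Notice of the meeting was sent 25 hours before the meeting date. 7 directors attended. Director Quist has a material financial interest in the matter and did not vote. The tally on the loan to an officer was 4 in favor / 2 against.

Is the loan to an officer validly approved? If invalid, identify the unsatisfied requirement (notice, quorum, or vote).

Invalid — quorum requirement not satisfied.

Notice: 25 hours given; 24 required (25 ≥ 24). Satisfied.
Quorum: 7 present (interested directors count toward quorum); quorum is 8. Not satisfied.
Vote: the loan to an officer requires three-fifths of the disinterested directors present (7 − 1 = 6). 3/5 of 6 = 3.60, rounded up to 4, so 4 affirmative votes are needed; 4 voted in favor. Satisfied. (Moot — without a quorum no business can be validly transacted.)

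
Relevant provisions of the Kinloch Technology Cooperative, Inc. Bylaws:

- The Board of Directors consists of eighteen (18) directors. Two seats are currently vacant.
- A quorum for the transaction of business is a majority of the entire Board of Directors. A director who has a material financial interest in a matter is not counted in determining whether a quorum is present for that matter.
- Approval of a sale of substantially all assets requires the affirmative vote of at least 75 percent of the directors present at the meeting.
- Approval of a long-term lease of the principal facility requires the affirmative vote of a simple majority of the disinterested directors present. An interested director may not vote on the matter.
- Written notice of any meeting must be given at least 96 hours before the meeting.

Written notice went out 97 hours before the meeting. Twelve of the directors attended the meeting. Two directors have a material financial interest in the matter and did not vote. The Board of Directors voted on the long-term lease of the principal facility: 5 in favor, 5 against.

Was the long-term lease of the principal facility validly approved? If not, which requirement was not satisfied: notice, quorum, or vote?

Notice: 97 hours given; 96 required (97 ≥ 96). Satisfied.
Quorum: 12 present, but the 2 interested directors do not count, leaving 10. Quorum is 10. Satisfied.
Vote: the long-term lease of the principal facility requires a majority of the disinterested directors present (12 − 2 = 10). A majority of 10 is 6, so 6 affirmative votes are needed; 5 voted in favor. Not satisfied.

Invalid — vote requirement not satisfied.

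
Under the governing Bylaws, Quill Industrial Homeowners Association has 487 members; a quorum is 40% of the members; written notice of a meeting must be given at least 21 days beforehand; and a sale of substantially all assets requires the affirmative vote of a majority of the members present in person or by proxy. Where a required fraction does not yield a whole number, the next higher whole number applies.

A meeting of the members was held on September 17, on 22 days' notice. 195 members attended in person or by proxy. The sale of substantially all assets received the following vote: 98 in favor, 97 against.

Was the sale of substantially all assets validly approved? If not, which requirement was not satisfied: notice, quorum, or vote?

Notice: 22 days given; 21 required. Satisfied.
Quorum: 40% of 487 = 194.80, rounded up to 195; 195 present. Satisfied.
Vote: requires a majority of those present (195); a majority of 195 is 98, so 98 needed; 98 in favor. Satisfied.

Valid — all requirements satisfied.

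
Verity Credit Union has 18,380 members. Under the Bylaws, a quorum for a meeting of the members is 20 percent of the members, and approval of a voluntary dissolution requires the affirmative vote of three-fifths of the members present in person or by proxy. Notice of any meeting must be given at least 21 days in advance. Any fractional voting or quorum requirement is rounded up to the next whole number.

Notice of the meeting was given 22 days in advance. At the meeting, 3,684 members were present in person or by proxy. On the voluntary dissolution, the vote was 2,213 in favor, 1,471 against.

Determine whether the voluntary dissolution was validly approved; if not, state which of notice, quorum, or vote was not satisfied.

Notice: 22 days given; 21 required. Satisfied.
Quorum: 20% of 18,380 = 3,676; 3,684 present. Satisfied.
Vote: requires three-fifths of those present (3,684); 3/5 of 3684 = 2210.40, rounded up to 2211, so 2,211 needed; 2,213 in favor. Satisfied.

Valid — all requirements satisfied.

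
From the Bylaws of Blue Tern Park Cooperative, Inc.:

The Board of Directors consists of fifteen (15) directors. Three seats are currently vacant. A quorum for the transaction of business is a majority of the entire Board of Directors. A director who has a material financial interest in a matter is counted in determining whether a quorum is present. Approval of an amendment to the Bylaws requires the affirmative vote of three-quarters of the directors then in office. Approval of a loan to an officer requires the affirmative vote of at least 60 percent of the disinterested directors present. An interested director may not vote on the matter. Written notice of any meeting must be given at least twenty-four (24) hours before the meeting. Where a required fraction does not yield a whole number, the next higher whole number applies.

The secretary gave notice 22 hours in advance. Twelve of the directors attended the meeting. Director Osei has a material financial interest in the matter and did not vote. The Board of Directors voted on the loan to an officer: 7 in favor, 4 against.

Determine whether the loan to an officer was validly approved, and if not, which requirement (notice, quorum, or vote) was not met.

Invalid — notice requirement not satisfied.

Notice: 22 hours given; 24 required (22 < 24). Not satisfied.
Quorum: 12 present (interested directors count toward quorum); quorum is 8. Satisfied.
Vote: the loan to an officer requires three-fifths of the disinterested directors present (12 − 1 = 11). 3/5 of 11 = 6.60, rounded up to 7, so 7 affirmative votes are needed; 7 voted in favor. Satisfied.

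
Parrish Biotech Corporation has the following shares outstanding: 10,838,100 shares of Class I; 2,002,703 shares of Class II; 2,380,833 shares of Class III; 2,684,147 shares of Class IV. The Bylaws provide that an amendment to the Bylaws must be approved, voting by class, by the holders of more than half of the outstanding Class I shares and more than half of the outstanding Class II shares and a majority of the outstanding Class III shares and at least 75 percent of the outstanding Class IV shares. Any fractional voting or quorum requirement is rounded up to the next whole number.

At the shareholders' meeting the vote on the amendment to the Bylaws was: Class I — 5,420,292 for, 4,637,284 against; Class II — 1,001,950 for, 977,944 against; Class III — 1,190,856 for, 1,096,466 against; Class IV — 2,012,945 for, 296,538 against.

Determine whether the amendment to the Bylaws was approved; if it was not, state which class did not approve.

Not approved — the Class IV shares did not give the required vote.

Class I: a majority of 10838100 is 5419051; 5,419,051 required, 5,420,292 in favor — approved.
Class II: a majority of 2002703 is 1001352; 1,001,352 required, 1,001,950 in favor — approved.
Class III: a majority of 2380833 is 1190417; 1,190,417 required, 1,190,856 in favor — approved.
Class IV: 3/4 of 2684147 = 2013110.25, rounded up to 2013111; 2,013,111 required, 2,012,945 in favor — not approved.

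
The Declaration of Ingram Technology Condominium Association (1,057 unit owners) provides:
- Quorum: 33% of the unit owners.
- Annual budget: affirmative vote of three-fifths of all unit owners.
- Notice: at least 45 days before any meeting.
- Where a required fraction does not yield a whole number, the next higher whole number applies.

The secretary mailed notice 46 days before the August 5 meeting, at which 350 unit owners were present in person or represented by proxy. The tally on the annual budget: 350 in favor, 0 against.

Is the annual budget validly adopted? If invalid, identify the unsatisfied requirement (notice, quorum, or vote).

Notice: 46 days given; 45 required. Satisfied.
Quorum: 33% of 1,057 = 348.81, rounded up to 349; 350 present. Satisfied.
Vote: requires three-fifths of all unit owners (1,057); 3/5 of 1057 = 634.20, rounded up to 635, so 635 needed; 350 in favor. Not satisfied.

Invalid — vote requirement not satisfied.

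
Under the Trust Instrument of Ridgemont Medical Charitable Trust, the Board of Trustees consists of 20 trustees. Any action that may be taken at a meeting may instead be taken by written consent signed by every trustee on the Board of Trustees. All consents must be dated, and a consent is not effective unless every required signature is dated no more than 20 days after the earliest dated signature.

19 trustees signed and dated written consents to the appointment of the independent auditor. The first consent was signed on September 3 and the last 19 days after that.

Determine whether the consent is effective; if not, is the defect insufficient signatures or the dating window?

Signatures required: every one of 20 — unanimous means all 20, so 20 needed; 19 signed. Insufficient.
Dating window: the latest signature is 19 days after the earliest; the limit is 20 days. Within the window.

Not effective — insufficient signatures.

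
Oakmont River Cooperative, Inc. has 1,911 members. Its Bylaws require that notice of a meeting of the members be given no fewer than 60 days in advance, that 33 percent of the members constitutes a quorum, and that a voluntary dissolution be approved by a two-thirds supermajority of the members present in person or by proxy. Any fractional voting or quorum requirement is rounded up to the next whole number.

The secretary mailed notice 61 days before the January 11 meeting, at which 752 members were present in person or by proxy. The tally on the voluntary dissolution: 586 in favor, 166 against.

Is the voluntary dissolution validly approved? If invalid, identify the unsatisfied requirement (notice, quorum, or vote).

Notice: 61 days given; 60 required. Satisfied.
Quorum: 33% of 1,911 = 630.63, rounded up to 631; 752 present. Satisfied.
Vote: requires two-thirds of those present (752); 2/3 of 752 = 501.33, rounded up to 502, so 502 needed; 586 in favor. Satisfied.

Valid — all requirements satisfied.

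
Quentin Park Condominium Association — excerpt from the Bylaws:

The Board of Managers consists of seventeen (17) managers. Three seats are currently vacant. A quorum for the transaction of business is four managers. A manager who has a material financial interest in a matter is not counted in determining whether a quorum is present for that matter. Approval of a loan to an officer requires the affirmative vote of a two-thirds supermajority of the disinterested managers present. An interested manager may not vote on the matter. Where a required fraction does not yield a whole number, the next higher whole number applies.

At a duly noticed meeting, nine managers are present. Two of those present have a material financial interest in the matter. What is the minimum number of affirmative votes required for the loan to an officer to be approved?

The loan to an officer requires two-thirds of the disinterested managers present (9 − 2 = 7).
2/3 of 7 = 4.67, rounded up to 5.

5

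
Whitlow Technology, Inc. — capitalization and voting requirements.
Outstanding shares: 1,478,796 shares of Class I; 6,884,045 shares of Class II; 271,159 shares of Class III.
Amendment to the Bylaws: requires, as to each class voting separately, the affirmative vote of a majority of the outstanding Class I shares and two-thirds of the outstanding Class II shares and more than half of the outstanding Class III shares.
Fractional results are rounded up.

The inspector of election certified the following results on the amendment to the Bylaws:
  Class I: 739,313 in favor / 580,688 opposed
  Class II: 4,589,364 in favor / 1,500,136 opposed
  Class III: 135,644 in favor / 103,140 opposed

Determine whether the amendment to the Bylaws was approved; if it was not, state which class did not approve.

Not approved — the Class I shares did not give the required vote.

Class I: a majority of 1478796 is 739399; 739,399 required, 739,313 in favor — not approved.
Class II: 2/3 of 6884045 = 4589363.33, rounded up to 4589364; 4,589,364 required, 4,589,364 in favor — approved.
Class III: a majority of 271159 is 135580; 135,580 required, 135,644 in favor — approved.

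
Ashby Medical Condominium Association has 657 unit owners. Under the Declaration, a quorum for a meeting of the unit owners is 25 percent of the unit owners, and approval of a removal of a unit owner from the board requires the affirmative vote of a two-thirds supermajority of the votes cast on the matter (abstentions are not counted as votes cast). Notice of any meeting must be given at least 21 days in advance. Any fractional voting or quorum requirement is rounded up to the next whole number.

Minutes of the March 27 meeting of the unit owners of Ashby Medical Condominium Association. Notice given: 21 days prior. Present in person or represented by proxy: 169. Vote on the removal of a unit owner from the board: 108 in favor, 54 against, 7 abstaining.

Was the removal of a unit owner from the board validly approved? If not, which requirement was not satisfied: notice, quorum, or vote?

Valid — all requirements satisfied.

Notice: 21 days given; 21 required. Satisfied.
Quorum: 25% of 657 = 164.25, rounded up to 165; 169 present. Satisfied.
Vote: requires two-thirds of the votes cast (169 − 7 abstaining = 162); 2/3 of 162 = 108, so 108 needed; 108 in favor. Satisfied.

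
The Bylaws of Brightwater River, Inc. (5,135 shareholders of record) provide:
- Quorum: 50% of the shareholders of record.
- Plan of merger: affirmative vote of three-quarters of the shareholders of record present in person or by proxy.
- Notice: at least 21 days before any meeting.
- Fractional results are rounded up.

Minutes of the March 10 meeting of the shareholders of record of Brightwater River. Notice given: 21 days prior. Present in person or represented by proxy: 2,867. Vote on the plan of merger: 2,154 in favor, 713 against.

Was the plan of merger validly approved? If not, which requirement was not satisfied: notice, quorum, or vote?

Notice: 21 days given; 21 required. Satisfied.
Quorum: 50% of 5,135 = 2,567.50, rounded up to 2,568; 2,867 present. Satisfied.
Vote: requires three-fourths of those present (2,867); 3/4 of 2867 = 2150.25, rounded up to 2151, so 2,151 needed; 2,154 in favor. Satisfied.

Valid — all requirements satisfied.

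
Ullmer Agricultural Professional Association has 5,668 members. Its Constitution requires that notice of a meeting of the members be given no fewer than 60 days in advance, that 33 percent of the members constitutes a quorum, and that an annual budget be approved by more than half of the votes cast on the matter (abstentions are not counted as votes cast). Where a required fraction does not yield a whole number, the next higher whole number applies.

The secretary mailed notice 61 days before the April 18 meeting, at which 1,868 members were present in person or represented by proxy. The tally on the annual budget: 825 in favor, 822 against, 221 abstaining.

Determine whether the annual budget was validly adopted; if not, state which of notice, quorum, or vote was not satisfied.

Notice: 61 days given; 60 required. Satisfied.
Quorum: 33% of 5,668 = 1,870.44, rounded up to 1,871; 1,868 present. Not satisfied.
Vote: requires a majority of the votes cast (1,868 − 221 abstaining = 1,647); a majority of 1647 is 824, so 824 needed; 825 in favor. Satisfied.

Invalid — quorum requirement not satisfied.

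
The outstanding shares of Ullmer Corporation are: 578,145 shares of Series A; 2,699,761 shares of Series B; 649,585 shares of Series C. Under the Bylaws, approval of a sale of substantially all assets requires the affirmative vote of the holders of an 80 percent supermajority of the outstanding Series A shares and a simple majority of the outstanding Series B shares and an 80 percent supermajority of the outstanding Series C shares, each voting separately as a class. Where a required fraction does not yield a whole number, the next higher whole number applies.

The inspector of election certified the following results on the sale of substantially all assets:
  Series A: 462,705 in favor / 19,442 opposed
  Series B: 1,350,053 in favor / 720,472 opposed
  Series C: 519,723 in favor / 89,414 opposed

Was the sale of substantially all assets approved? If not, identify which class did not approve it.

Approved — every class gave the required vote.

Series A: 4/5 of 578145 = 462516; 462,516 required, 462,705 in favor — approved.
Series B: a majority of 2699761 is 1349881; 1,349,881 required, 1,350,053 in favor — approved.
Series C: 4/5 of 649585 = 519668; 519,668 required, 519,723 in favor — approved.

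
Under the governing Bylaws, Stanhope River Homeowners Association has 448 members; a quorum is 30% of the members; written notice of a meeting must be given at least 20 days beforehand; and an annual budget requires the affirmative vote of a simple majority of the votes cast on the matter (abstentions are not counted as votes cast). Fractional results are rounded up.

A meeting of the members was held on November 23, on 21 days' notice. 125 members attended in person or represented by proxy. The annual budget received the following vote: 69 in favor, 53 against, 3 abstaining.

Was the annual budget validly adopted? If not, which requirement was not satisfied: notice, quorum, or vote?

Notice: 21 days given; 20 required. Satisfied.
Quorum: 30% of 448 = 134.40, rounded up to 135; 125 present. Not satisfied.
Vote: requires a majority of the votes cast (125 − 3 abstaining = 122); a majority of 122 is 62, so 62 needed; 69 in favor. Satisfied.

Invalid — quorum requirement not satisfied.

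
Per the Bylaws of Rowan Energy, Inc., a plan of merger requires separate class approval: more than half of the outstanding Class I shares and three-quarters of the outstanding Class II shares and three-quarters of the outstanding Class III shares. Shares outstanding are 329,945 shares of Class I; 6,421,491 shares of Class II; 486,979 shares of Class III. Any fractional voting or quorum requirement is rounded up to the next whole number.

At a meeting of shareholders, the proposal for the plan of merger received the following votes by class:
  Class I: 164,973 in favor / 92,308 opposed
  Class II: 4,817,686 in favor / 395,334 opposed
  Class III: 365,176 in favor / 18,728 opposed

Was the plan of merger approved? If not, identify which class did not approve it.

Class I: a majority of 329945 is 164973; 164,973 required, 164,973 in favor — approved.
Class II: 3/4 of 6421491 = 4816118.25, rounded up to 4816119; 4,816,119 required, 4,817,686 in favor — approved.
Class III: 3/4 of 486979 = 365234.25, rounded up to 365235; 365,235 required, 365,176 in favor — not approved.

Not approved — the Class III shares did not give the required vote.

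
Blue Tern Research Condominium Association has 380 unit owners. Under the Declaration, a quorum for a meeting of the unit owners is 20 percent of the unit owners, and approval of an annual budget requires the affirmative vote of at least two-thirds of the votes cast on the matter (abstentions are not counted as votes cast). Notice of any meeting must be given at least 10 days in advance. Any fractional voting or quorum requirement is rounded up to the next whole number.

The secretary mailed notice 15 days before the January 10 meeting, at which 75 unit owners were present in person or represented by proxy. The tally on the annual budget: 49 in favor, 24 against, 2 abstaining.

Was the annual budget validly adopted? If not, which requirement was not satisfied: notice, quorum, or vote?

Invalid — quorum requirement not satisfied.

Notice: 15 days given; 10 required. Satisfied.
Quorum: 20% of 380 = 76; 75 present. Not satisfied.
Vote: requires two-thirds of the votes cast (75 − 2 abstaining = 73); 2/3 of 73 = 48.67, rounded up to 49, so 49 needed; 49 in favor. Satisfied.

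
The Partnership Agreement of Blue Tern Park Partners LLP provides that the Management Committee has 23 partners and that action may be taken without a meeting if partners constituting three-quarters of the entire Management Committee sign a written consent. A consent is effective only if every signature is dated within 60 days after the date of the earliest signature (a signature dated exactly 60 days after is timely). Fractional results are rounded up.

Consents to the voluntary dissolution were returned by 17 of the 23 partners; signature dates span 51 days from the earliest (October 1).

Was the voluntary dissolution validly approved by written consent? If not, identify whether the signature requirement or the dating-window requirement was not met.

Not effective — insufficient signatures.

Signatures required: three-quarters of 23 — 3/4 of 23 = 17.25, rounded up to 18, so 18 needed; 17 signed. Insufficient.
Dating window: the latest signature is 51 days after the earliest; the limit is 60 days. Within the window.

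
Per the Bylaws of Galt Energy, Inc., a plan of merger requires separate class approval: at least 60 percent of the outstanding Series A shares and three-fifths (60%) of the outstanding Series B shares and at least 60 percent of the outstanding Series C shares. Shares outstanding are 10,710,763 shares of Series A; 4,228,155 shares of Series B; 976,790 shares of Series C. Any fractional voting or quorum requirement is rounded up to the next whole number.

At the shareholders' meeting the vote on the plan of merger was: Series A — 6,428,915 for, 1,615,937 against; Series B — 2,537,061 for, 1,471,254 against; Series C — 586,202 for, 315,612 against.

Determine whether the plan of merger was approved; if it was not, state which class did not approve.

Series A: 3/5 of 10710763 = 6426457.80, rounded up to 6426458; 6,426,458 required, 6,428,915 in favor — approved.
Series B: 3/5 of 4228155 = 2536893; 2,536,893 required, 2,537,061 in favor — approved.
Series C: 3/5 of 976790 = 586074; 586,074 required, 586,202 in favor — approved.

Approved — every class gave the required vote.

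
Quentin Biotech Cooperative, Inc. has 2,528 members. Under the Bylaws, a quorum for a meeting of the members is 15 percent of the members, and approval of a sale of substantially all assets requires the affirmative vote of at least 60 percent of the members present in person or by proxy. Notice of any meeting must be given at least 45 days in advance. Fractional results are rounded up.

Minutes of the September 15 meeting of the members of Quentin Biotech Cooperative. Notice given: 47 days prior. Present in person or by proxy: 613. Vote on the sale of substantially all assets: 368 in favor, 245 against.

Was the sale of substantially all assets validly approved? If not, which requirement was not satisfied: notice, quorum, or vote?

Notice: 47 days given; 45 required. Satisfied.
Quorum: 15% of 2,528 = 379.20, rounded up to 380; 613 present. Satisfied.
Vote: requires three-fifths of those present (613); 3/5 of 613 = 367.80, rounded up to 368, so 368 needed; 368 in favor. Satisfied.

Valid — all requirements satisfied.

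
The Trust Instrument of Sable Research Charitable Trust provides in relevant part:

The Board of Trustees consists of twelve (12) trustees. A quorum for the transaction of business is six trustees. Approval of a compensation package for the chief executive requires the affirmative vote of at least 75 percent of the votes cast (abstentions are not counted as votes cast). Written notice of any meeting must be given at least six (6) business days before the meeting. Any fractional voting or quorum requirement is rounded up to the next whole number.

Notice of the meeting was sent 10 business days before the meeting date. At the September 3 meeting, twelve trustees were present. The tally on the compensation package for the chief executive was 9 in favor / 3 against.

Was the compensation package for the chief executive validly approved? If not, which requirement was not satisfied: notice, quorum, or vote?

Notice: 10 business days given; 6 required (10 ≥ 6). Satisfied.
Quorum: 12 present; quorum is 6. Satisfied.
Vote: the compensation package for the chief executive requires three-fourths of the votes cast (12). 3/4 of 12 = 9, so 9 affirmative votes are needed; 9 voted in favor. Satisfied.

Valid — all requirements satisfied.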